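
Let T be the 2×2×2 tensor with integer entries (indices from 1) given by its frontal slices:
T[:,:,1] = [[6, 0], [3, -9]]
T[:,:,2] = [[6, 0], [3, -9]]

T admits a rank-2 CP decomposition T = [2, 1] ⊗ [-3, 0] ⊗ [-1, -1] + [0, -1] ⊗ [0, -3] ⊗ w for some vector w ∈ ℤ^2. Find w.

w = [-3, -3]

Subtract the known terms from T to get the rank-1 residual R = [0, -1] ⊗ [0, -3] ⊗ w, so R[i,j,k] = a[i]·b[j]·w[k]. Pick indices with nonzero a[2]·b[2] = (-1)·(-3) = 3. Only the fibre through (2,2,·) is needed: R[2,2,:] = T[2,2,:] − Σₗ aₗ[2]bₗ[2]cₗ = [-9, -9] − (1)·(0)·[-1, -1] = [-9, -9]. Then w[k] = R[2,2,k] / 3 for each k, giving w = [-9, -9] / 3 = [-3, -3].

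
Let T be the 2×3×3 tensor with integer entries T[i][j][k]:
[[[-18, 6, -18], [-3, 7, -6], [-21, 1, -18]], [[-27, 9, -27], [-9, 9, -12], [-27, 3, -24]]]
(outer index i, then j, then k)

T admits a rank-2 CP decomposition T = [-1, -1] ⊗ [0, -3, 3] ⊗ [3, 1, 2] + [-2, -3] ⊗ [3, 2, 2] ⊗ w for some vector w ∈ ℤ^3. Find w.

w = [3, -1, 3]

Subtract the known terms from T to get the rank-1 residual R = [-2, -3] ⊗ [3, 2, 2] ⊗ w, so R[i,j,k] = a[i]·b[j]·w[k]. Pick indices with nonzero a[0]·b[0] = (-2)·(3) = -6. Only the fibre through (0,0,·) is needed: R[0,0,:] = T[0,0,:] − Σₗ aₗ[0]bₗ[0]cₗ = [-18, 6, -18] − (-1)·(0)·[3, 1, 2] = [-18, 6, -18]. Then w[k] = R[0,0,k] / -6 for each k, giving w = [-18, 6, -18] / -6 = [3, -1, 3].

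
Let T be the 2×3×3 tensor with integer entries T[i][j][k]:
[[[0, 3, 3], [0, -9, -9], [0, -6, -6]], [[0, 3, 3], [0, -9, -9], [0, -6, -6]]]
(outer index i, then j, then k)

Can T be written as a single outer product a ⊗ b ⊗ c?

If T = a ⊗ b ⊗ c then every fibre of T is a multiple of the corresponding factor, so read the factors off the fibres through the nonzero entry T[0,0,1] = 3.
The mode-1 fibre T[:,0,1] = [3, 3] gives a = (1, 1) (primitive direction); the mode-2 fibre T[0,:,1] = [3, -9, -6] gives b = (1, -3, -2); then c[k] = T[0,0,k] / (a[0]·b[0]) = [0, 3, 3] / 1 = (0, 3, 3).
Expanding (1, 1) ⊗ (1, -3, -2) ⊗ (0, 3, 3) reproduces all 18 entries of T, so T = (1, 1) ⊗ (1, -3, -2) ⊗ (0, 3, 3) and rank(T) ≤ 1.
Equivalently every frontal slice T[:,:,k] is c[k] times the rank-1 matrix (1, 1) ⊗ (1, -3, -2). So T has rank 1 (it is nonzero).

Yes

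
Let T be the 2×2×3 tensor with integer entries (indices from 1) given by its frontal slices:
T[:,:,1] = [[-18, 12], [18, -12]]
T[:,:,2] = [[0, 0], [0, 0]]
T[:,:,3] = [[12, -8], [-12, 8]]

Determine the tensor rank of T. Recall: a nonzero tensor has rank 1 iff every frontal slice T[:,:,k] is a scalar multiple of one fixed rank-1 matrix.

Lower bound: T ≠ 0 (e.g. T[1,1,1] = -18), so rank(T) ≥ 1.
Upper bound: if T = a (x) b (x) c then every fibre of T is a multiple of the corresponding factor, so read the factors off the fibres through the nonzero entry T[1,1,1] = -18.
The mode-1 fibre T[:,1,1] = [-18, 18] gives a = (1, -1) (primitive direction); the mode-2 fibre T[1,:,1] = [-18, 12] gives b = (3, -2); then c[k] = T[1,1,k] / (a[1]·b[1]) = [-18, 0, 12] / 3 = (-6, 0, 4).
Expanding (1, -1) (x) (3, -2) (x) (-6, 0, 4) reproduces all 12 entries of T, so T = (1, -1) (x) (3, -2) (x) (-6, 0, 4) and rank(T) ≤ 1.
These bounds meet, so rank(T) = 1.
Check entry T[2,1,2] = 0: (-1)·(3)·(0) = 0.

1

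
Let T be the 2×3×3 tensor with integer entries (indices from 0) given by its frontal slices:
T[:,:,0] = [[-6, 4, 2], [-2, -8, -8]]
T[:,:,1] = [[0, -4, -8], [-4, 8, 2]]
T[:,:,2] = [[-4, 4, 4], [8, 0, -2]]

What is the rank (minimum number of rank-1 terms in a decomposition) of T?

Lower bound: the mode-3 unfolding of T (rows indexed by k, columns by (i,j) = (0,0), (0,1), (0,2), (1,0), (1,1), (1,2)) is [[-6, 4, 2, -2, -8, -8], [0, -4, -8, -4, 8, 2], [-4, 4, 4, 8, 0, -2]].
There the 3×3 minor on rows k ∈ {0, 1, 2}, columns (i,j) ∈ {(0,0), (0,1), (1,0)} is det [[-6, 4, -2], [0, -4, -4], [-4, 4, 8]] = 192 ≠ 0, so this unfolding has rank ≥ 3; CP rank is at least every unfolding rank, so rank(T) ≥ 3. (This is only a lower bound: in general the CP rank may exceed every unfolding rank, so we still need to exhibit 3 rank-1 terms summing to T.)
Upper bound: T is a sum of 3 rank-1 terms, T = [0, 1] ⊗ [2, 2, 1] ⊗ [-2, 2, 2] + [1, -1] ⊗ [1, -1, -1] ⊗ [-4, 4, -4] + [1, 1] ⊗ [1, 0, 1] ⊗ [-2, -4, 0] (written with every a and b primitive with positive leading entry and the scale carried by c; CP decompositions are not unique, and this one is verified by expanding entrywise), so rank(T) ≤ 3.
These bounds meet, so rank(T) = 3.

3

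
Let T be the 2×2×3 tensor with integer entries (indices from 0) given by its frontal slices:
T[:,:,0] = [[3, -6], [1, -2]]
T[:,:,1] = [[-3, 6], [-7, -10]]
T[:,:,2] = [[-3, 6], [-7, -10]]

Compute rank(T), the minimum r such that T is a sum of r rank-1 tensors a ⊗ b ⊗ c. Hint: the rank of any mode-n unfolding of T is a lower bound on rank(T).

2

Lower bound: the mode-1 unfolding of T (rows indexed by i, columns by (j,k) = (0,0), (0,1), (0,2), (1,0), (1,1), (1,2)) is [[3, -3, -3, -6, 6, 6], [1, -7, -7, -2, -10, -10]].
There the 2×2 minor on rows i ∈ {0, 1}, columns (j,k) ∈ {(0,0), (0,1)} is det [[3, -3], [1, -7]] = -18 ≠ 0, so this unfolding has rank ≥ 2; CP rank is at least every unfolding rank, so rank(T) ≥ 2. (Unfolding ranks only ever bound the CP rank from below — rank(T) can be strictly larger than all of them — so the matching upper bound has to come from an explicit 2-term decomposition.)
Upper bound — finding two terms. Write S_k = T[:,:,k] for the frontal slices: S₀ = [[3, -6], [1, -2]], S₁ = [[-3, 6], [-7, -10]], S₂ = [[-3, 6], [-7, -10]].
If T = a₁ ⊗ b₁ ⊗ c₁ + a₂ ⊗ b₂ ⊗ c₂ then each S_k = c₁[k]·a₁b₁ᵀ + c₂[k]·a₂b₂ᵀ. S₀ and S₁ are linearly independent, so a₁b₁ᵀ and a₂b₂ᵀ must span the same plane of matrices: they are the rank-1 matrices of the form x·S₀ + y·S₁.
det(x·S₀ + y·S₁) is −72·xy + 72·y² = (-72)·(x − y)(y), vanishing at (x:y) = (1:1) and (1:0).
M₁ = S₀ + S₁ = [[0, 0], [-6, -12]] = (-6)·[0, 1][1, 2]ᵀ and M₂ = S₀ = [[3, -6], [1, -2]] = [3, 1][1, -2]ᵀ, so take a₁ = [0, 1], b₁ = [1, 2], a₂ = [3, 1], b₂ = [1, -2].
Each slice is an integer combination of E₁ = a₁b₁ᵀ and E₂ = a₂b₂ᵀ: S₀ = E₂, S₁ = −6·E₁ − E₂, S₂ = −6·E₁ − E₂; reading off coefficients, c₁ = [0, -6, -6] and c₂ = [1, -1, -1].
Hence T = [0, 1] ⊗ [1, 2] ⊗ [0, -6, -6] + [3, 1] ⊗ [1, -2] ⊗ [1, -1, -1], so rank(T) ≤ 2.
These bounds meet, so rank(T) = 2.
Check entry T[0,1,2] = 6: (0)·(2)·(-6) + (3)·(-2)·(-1) = 6.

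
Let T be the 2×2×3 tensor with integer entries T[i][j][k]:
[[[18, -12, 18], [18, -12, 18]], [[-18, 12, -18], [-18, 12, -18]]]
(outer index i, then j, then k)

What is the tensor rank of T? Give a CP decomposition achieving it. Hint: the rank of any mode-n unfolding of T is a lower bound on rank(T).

Lower bound: T ≠ 0 (e.g. T[0,0,0] = 18), so rank(T) ≥ 1.
Upper bound: if T = a ∘ b ∘ c then every fibre of T is a multiple of the corresponding factor, so read the factors off the fibres through the nonzero entry T[0,0,0] = 18.
The mode-1 fibre T[:,0,0] = [18, -18] gives a = [1, -1] (primitive direction); the mode-2 fibre T[0,:,0] = [18, 18] gives b = [1, 1]; then c[k] = T[0,0,k] / (a[0]·b[0]) = [18, -12, 18] / 1 = [18, -12, 18].
Expanding [1, -1] ∘ [1, 1] ∘ [18, -12, 18] reproduces all 12 entries of T, so T = [1, -1] ∘ [1, 1] ∘ [18, -12, 18] and rank(T) ≤ 1.
These bounds meet, so rank(T) = 1.

rank(T) = 1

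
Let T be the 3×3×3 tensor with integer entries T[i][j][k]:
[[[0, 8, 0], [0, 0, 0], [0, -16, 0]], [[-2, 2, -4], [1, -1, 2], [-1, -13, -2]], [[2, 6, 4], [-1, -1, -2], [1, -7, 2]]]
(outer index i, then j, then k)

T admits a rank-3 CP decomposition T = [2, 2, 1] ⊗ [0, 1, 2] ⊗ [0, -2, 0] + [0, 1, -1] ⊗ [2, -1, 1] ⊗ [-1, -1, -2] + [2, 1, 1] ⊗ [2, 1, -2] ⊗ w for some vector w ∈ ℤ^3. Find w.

Subtract the known terms from T to get the rank-1 residual R = [2, 1, 1] ⊗ [2, 1, -2] ⊗ w, so R[i,j,k] = a[i]·b[j]·w[k]. Pick indices with nonzero a[0]·b[0] = (2)·(2) = 4. Only the fibre through (0,0,·) is needed: R[0,0,:] = T[0,0,:] − Σₗ aₗ[0]bₗ[0]cₗ = [0, 8, 0] − (2)·(0)·[0, -2, 0] − (0)·(2)·[-1, -1, -2] = [0, 8, 0]. Then w[k] = R[0,0,k] / 4 for each k, giving w = [0, 8, 0] / 4 = [0, 2, 0].

w = [0, 2, 0]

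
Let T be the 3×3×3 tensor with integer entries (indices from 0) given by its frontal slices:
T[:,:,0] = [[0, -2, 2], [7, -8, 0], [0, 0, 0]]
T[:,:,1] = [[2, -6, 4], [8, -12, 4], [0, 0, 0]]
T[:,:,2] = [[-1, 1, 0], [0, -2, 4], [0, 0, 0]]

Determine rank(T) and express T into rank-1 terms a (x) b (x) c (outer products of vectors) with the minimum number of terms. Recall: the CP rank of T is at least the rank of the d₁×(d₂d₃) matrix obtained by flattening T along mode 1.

rank(T) = 3

Lower bound: the mode-3 unfolding of T (rows indexed by k, columns by (i,j) = (0,0), (0,1), (0,2), (1,0), (1,1), (1,2), (2,0), (2,1), (2,2)) is [[0, -2, 2, 7, -8, 0, 0, 0, 0], [2, -6, 4, 8, -12, 4, 0, 0, 0], [-1, 1, 0, 0, -2, 4, 0, 0, 0]].
There the 3×3 minor on rows k ∈ {0, 1, 2}, columns (i,j) ∈ {(0,0), (0,1), (1,0)} is det [[0, -2, 7], [2, -6, 8], [-1, 1, 0]] = -12 ≠ 0, so this unfolding has rank ≥ 3; CP rank is at least every unfolding rank, so rank(T) ≥ 3. (Flattening ranks never certify an upper bound on CP rank; for that we must actually write T with 3 rank-1 terms.)
Upper bound: T is a sum of 3 rank-1 terms, T = [0, 1, 0] (x) [1, 0, -2] (x) [1, 0, -2] + [1, -2, 0] (x) [1, -1, 0] (x) [-2, -2, -1] + [1, 1, 0] (x) [1, -2, 1] (x) [2, 4, 0] (one valid choice — decompositions are not unique — normalised so each a, b is primitive with positive first nonzero entry; check it by expanding all entries), so rank(T) ≤ 3.
These bounds meet, so rank(T) = 3.
Check entry T[1,2,2] = 4: (1)·(-2)·(-2) + (-2)·(0)·(-1) + (1)·(1)·(0) = 4.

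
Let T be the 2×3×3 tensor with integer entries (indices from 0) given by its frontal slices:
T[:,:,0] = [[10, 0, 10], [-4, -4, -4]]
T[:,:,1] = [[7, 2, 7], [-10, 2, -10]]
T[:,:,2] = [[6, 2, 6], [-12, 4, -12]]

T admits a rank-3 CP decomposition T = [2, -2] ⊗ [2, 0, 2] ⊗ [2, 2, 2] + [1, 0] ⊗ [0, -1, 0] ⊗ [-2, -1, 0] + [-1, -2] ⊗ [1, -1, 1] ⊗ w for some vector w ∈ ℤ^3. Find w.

Subtract the known terms from T to get the rank-1 residual R = [-1, -2] ⊗ [1, -1, 1] ⊗ w, so R[i,j,k] = a[i]·b[j]·w[k]. Pick indices with nonzero a[0]·b[0] = (-1)·(1) = -1. Only the fibre through (0,0,·) is needed: R[0,0,:] = T[0,0,:] − Σₗ aₗ[0]bₗ[0]cₗ = [10, 7, 6] − (2)·(2)·[2, 2, 2] − (1)·(0)·[-2, -1, 0] = [2, -1, -2]. Then w[k] = R[0,0,k] / -1 for each k, giving w = [2, -1, -2] / -1 = [-2, 1, 2].

w = [-2, 1, 2]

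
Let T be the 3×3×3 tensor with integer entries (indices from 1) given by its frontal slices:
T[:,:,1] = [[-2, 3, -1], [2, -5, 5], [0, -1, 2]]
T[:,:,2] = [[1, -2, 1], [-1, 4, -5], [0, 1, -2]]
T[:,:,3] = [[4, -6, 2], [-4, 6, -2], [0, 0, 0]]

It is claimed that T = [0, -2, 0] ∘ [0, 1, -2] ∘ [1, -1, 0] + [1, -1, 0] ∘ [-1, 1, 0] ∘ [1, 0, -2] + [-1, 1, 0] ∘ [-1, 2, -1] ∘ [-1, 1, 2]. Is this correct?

No

Reconstruct entry (3,2,1) from the claimed factors: Σₗ aₗ[3]bₗ[2]cₗ[1] = (0)·(1)·(1) + (0)·(1)·(1) + (0)·(2)·(-1) = 0, but T[3,2,1] = -1. The claim is false.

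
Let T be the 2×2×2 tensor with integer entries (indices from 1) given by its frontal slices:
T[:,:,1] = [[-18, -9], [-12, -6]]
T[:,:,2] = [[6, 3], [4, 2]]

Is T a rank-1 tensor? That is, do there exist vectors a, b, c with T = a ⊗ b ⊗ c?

Yes

The mode-1 fibre T[:,1,1] = [-18, -12] gives a = [3, 2] (primitive direction); the mode-2 fibre T[1,:,1] = [-18, -9] gives b = [2, 1]; then c[k] = T[1,1,k] / (a[1]·b[1]) = [-18, 6] / 6 = [-3, 1].
Expanding [3, 2] ⊗ [2, 1] ⊗ [-3, 1] reproduces all 8 entries of T, so T = [3, 2] ⊗ [2, 1] ⊗ [-3, 1] and rank(T) ≤ 1.
Equivalently every frontal slice T[:,:,k] is c[k] times the rank-1 matrix [3, 2] ⊗ [2, 1]. So T has rank 1 (it is nonzero).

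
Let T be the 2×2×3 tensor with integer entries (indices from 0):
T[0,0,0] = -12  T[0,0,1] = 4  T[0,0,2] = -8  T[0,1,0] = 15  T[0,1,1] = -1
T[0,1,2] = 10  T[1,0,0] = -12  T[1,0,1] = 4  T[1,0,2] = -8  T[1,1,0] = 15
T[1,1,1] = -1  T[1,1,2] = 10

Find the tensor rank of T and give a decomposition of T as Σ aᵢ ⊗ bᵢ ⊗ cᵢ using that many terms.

rank(T) = 2

Lower bound: the mode-3 unfolding of T (rows indexed by k, columns by (i,j) = (0,0), (0,1), (1,0), (1,1)) is [[-12, 15, -12, 15], [4, -1, 4, -1], [-8, 10, -8, 10]].
There the 2×2 minor on rows k ∈ {0, 1}, columns (i,j) ∈ {(0,0), (0,1)} is det [[-12, 15], [4, -1]] = -48 ≠ 0, so this unfolding has rank ≥ 2; CP rank is at least every unfolding rank, so rank(T) ≥ 2. (Unfolding ranks only ever bound the CP rank from below — rank(T) can be strictly larger than all of them — so the matching upper bound has to come from an explicit 2-term decomposition.)
Upper bound — finding two terms. Every mode-1 slice of T is a multiple of one matrix: T[i,:,:] = a[i]·M with a = [1, 1] and M = [[-12, 4, -8], [15, -1, 10]] (rows indexed by j, columns by k). So it suffices to write M as a sum of two rank-1 matrices.
Splitting M by its rows (j = 0, 1), M = [1, 0][-12, 4, -8]ᵀ + [0, 1][15, -1, 10]ᵀ.
Hence T = [1, 1] ⊗ [1, 0] ⊗ [-12, 4, -8] + [1, 1] ⊗ [0, 1] ⊗ [15, -1, 10], so rank(T) ≤ 2.
These bounds meet, so rank(T) = 2.
Check entry T[0,0,2] = -8: (1)·(1)·(-8) + (1)·(0)·(10) = -8.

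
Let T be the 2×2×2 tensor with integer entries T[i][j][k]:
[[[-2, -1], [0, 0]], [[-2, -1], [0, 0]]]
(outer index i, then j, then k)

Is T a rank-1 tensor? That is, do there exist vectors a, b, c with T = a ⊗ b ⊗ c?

The mode-1 fibre T[:,0,0] = [-2, -2] gives a = [1, 1] (primitive direction); the mode-2 fibre T[0,:,0] = [-2, 0] gives b = [1, 0]; then c[k] = T[0,0,k] / (a[0]·b[0]) = [-2, -1] / 1 = [-2, -1].
Expanding [1, 1] ⊗ [1, 0] ⊗ [-2, -1] reproduces all 8 entries of T, so T = [1, 1] ⊗ [1, 0] ⊗ [-2, -1] and rank(T) ≤ 1.
Equivalently every frontal slice T[:,:,k] is c[k] times the rank-1 matrix [1, 1] ⊗ [1, 0]. So T has rank 1 (it is nonzero).

Yes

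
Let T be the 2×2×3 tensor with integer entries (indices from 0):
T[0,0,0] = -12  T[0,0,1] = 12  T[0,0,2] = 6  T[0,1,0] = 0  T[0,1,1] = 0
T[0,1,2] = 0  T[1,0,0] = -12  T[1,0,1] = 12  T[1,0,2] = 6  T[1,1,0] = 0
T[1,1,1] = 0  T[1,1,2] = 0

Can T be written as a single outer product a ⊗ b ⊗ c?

Yes

If T = a ⊗ b ⊗ c then every fibre of T is a multiple of the corresponding factor, so read the factors off the fibres through the nonzero entry T[0,0,0] = -12.
The mode-1 fibre T[:,0,0] = [-12, -12] gives a = [1, 1] (primitive direction); the mode-2 fibre T[0,:,0] = [-12, 0] gives b = [1, 0]; then c[k] = T[0,0,k] / (a[0]·b[0]) = [-12, 12, 6] / 1 = [-12, 12, 6].
Expanding [1, 1] ⊗ [1, 0] ⊗ [-12, 12, 6] reproduces all 12 entries of T, so T = [1, 1] ⊗ [1, 0] ⊗ [-12, 12, 6] and rank(T) ≤ 1.
Equivalently every frontal slice T[:,:,k] is c[k] times the rank-1 matrix [1, 1] ⊗ [1, 0]. So T has rank 1 (it is nonzero).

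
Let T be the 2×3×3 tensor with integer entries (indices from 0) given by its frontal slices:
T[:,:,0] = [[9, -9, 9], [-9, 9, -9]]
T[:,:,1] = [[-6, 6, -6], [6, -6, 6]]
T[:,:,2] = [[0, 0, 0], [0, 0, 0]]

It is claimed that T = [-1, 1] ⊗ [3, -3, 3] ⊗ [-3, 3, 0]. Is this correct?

Reconstruct entry (0,0,1) from the claimed factors: Σₗ aₗ[0]bₗ[0]cₗ[1] = (-1)·(3)·(3) = -9, but T[0,0,1] = -6. The claim is false.

No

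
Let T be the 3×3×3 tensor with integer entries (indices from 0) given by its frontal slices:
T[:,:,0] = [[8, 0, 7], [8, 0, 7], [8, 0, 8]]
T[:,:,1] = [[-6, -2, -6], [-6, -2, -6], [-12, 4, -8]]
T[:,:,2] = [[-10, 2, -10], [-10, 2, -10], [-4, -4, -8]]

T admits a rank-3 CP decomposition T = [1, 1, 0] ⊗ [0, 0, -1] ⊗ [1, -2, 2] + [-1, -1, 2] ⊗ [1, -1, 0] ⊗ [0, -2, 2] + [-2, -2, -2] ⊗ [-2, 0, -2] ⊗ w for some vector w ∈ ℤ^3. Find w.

w = [2, -2, -2]

Subtract the known terms from T to get the rank-1 residual R = [-2, -2, -2] ⊗ [-2, 0, -2] ⊗ w, so R[i,j,k] = a[i]·b[j]·w[k]. Pick indices with nonzero a[0]·b[0] = (-2)·(-2) = 4. Only the fibre through (0,0,·) is needed: R[0,0,:] = T[0,0,:] − Σₗ aₗ[0]bₗ[0]cₗ = [8, -6, -10] − (1)·(0)·[1, -2, 2] − (-1)·(1)·[0, -2, 2] = [8, -8, -8]. Then w[k] = R[0,0,k] / 4 for each k, giving w = [8, -8, -8] / 4 = [2, -2, -2].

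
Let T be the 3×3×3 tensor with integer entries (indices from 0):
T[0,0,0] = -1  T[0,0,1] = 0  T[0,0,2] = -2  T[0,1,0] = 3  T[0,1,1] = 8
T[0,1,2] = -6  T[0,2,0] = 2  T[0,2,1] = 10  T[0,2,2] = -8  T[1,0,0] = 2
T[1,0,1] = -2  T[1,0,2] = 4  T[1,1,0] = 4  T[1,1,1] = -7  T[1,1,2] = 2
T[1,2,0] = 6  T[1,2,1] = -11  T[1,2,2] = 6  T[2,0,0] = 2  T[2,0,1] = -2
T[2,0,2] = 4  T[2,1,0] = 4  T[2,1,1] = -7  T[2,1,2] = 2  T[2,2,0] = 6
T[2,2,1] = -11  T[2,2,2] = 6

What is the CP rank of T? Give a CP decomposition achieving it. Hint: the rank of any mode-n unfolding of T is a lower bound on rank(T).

Lower bound: the mode-2 unfolding of T (rows indexed by j, columns by (i,k) = (0,0), (0,1), (0,2), (1,0), (1,1), (1,2), (2,0), (2,1), (2,2)) is [[-1, 0, -2, 2, -2, 4, 2, -2, 4], [3, 8, -6, 4, -7, 2, 4, -7, 2], [2, 10, -8, 6, -11, 6, 6, -11, 6]].
There the 3×3 minor on rows j ∈ {0, 1, 2}, columns (i,k) ∈ {(0,0), (0,1), (0,2)} is det [[-1, 0, -2], [3, 8, -6], [2, 10, -8]] = -24 ≠ 0, so this unfolding has rank ≥ 3; CP rank is at least every unfolding rank, so rank(T) ≥ 3. (This is only a lower bound: in general the CP rank may exceed every unfolding rank, so we still need to exhibit 3 rank-1 terms summing to T.)
Upper bound: T is a sum of 3 rank-1 terms, T = [1, -2, -2] (x) [1, 1, 2] (x) [-1, 2, -2] + [1, -1, -1] (x) [1, -2, -2] (x) [0, -2, 0] + [2, 1, 1] (x) [0, 1, 1] (x) [2, 1, -2] (one valid choice — decompositions are not unique — normalised so each a, b is primitive with positive first nonzero entry; check it by expanding all entries), so rank(T) ≤ 3.
These bounds meet, so rank(T) = 3.

rank(T) = 3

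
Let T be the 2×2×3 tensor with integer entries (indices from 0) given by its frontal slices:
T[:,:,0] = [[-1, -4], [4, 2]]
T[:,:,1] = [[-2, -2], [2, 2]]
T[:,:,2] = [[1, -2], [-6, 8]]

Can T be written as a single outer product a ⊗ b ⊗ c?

No

The mode-3 unfolding of T (rows indexed by k, columns by (i,j) = (0,0), (0,1), (1,0), (1,1)) is [[-1, -4, 4, 2], [-2, -2, 2, 2], [1, -2, -6, 8]].
There the 3×3 minor on rows k ∈ {0, 1, 2}, columns (i,j) ∈ {(0,0), (0,1), (1,0)} is det [[-1, -4, 4], [-2, -2, 2], [1, -2, -6]] = 48 ≠ 0, so this unfolding has rank ≥ 3; CP rank is at least every unfolding rank, so rank(T) ≥ 3.
In particular rank(T) ≥ 3 > 1, so T is not rank-1.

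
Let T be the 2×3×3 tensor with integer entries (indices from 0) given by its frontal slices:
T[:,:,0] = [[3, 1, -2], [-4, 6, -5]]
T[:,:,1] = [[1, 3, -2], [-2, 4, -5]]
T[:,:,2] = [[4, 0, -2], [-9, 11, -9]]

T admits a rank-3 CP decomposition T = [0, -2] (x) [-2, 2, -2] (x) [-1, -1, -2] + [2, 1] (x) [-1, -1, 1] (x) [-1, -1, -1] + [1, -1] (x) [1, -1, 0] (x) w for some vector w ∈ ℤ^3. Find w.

w = [1, -1, 2]

Subtract the known terms from T to get the rank-1 residual R = [1, -1] (x) [1, -1, 0] (x) w, so R[i,j,k] = a[i]·b[j]·w[k]. Pick indices with nonzero a[0]·b[0] = (1)·(1) = 1. Only the fibre through (0,0,·) is needed: R[0,0,:] = T[0,0,:] − Σₗ aₗ[0]bₗ[0]cₗ = [3, 1, 4] − (0)·(-2)·[-1, -1, -2] − (2)·(-1)·[-1, -1, -1] = [1, -1, 2]. Then w[k] = R[0,0,k] / 1 for each k, giving w = [1, -1, 2] / 1 = [1, -1, 2].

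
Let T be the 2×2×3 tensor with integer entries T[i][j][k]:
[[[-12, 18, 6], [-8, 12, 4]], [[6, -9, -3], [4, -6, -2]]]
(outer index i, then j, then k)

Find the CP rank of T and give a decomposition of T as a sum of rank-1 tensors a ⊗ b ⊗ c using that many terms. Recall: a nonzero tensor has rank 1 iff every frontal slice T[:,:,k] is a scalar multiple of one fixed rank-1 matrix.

rank(T) = 1

Lower bound: T ≠ 0 (e.g. T[0,0,0] = -12), so rank(T) ≥ 1.
Upper bound: if T = a ⊗ b ⊗ c then every fibre of T is a multiple of the corresponding factor, so read the factors off the fibres through the nonzero entry T[0,0,0] = -12.
The mode-1 fibre T[:,0,0] = [-12, 6] gives a = [2, -1] (primitive direction); the mode-2 fibre T[0,:,0] = [-12, -8] gives b = [3, 2]; then c[k] = T[0,0,k] / (a[0]·b[0]) = [-12, 18, 6] / 6 = [-2, 3, 1].
Expanding [2, -1] ⊗ [3, 2] ⊗ [-2, 3, 1] reproduces all 12 entries of T, so T = [2, -1] ⊗ [3, 2] ⊗ [-2, 3, 1] and rank(T) ≤ 1.
These bounds meet, so rank(T) = 1.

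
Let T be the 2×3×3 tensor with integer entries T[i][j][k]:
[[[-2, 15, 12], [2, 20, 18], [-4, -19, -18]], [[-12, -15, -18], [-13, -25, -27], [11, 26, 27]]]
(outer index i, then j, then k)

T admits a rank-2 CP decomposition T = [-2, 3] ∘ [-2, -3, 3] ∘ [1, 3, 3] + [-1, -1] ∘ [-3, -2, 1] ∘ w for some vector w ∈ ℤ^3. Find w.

w = [-2, 1, 0]

Subtract the known terms from T to get the rank-1 residual R = [-1, -1] ∘ [-3, -2, 1] ∘ w, so R[i,j,k] = a[i]·b[j]·w[k]. Pick indices with nonzero a[0]·b[0] = (-1)·(-3) = 3. Only the fibre through (0,0,·) is needed: R[0,0,:] = T[0,0,:] − Σₗ aₗ[0]bₗ[0]cₗ = [-2, 15, 12] − (-2)·(-2)·[1, 3, 3] = [-6, 3, 0]. Then w[k] = R[0,0,k] / 3 for each k, giving w = [-6, 3, 0] / 3 = [-2, 1, 0].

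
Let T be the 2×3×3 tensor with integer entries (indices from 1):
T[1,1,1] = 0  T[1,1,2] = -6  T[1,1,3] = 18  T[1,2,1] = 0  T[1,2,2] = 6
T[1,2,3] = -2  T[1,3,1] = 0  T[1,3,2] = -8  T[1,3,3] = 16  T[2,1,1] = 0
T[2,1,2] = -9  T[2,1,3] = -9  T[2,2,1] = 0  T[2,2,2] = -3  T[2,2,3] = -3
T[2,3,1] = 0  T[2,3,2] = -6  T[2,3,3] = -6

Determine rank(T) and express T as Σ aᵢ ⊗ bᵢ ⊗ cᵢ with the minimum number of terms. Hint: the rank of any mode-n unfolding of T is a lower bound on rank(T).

rank(T) = 2

Lower bound: the mode-3 unfolding of T (rows indexed by k, columns by (i,j) = (1,1), (1,2), (1,3), (2,1), (2,2), (2,3)) is [[0, 0, 0, 0, 0, 0], [-6, 6, -8, -9, -3, -6], [18, -2, 16, -9, -3, -6]].
There the 2×2 minor on rows k ∈ {2, 3}, columns (i,j) ∈ {(1,1), (1,2)} is det [[-6, 6], [18, -2]] = -96 ≠ 0, so this unfolding has rank ≥ 2; CP rank is at least every unfolding rank, so rank(T) ≥ 2. (This is only a lower bound: in general the CP rank may exceed every unfolding rank, so we still need to exhibit 2 rank-1 terms summing to T.)
Upper bound — finding two terms. Write S_k = T[:,:,k] for the frontal slices: S₁ = [[0, 0, 0], [0, 0, 0]], S₂ = [[-6, 6, -8], [-9, -3, -6]], S₃ = [[18, -2, 16], [-9, -3, -6]].
If T = a₁ ⊗ b₁ ⊗ c₁ + a₂ ⊗ b₂ ⊗ c₂ then each S_k = c₁[k]·a₁b₁ᵀ + c₂[k]·a₂b₂ᵀ. S₂ and S₃ are linearly independent, so a₁b₁ᵀ and a₂b₂ᵀ must span the same plane of matrices: they are the rank-1 matrices of the form x·S₂ + y·S₃.
The 2×2 minor of x·S₂ + y·S₃ on rows {1,2}, columns {1,2} is 72·x² − 72·y² = 72·(x − y)(x + y), vanishing at (x:y) = (1:1) and (1:-1).
M₁ = S₂ + S₃ = [[12, 4, 8], [-18, -6, -12]] = 2·[2, -3][3, 1, 2]ᵀ and M₂ = S₂ − S₃ = [[-24, 8, -24], [0, 0, 0]] = (-8)·[1, 0][3, -1, 3]ᵀ, so take a₁ = [2, -3], b₁ = [3, 1, 2], a₂ = [1, 0], b₂ = [3, -1, 3].
Each slice is an integer combination of E₁ = a₁b₁ᵀ and E₂ = a₂b₂ᵀ: S₁ = 0, S₂ = E₁ − 4·E₂, S₃ = E₁ + 4·E₂; reading off coefficients, c₁ = [0, 1, 1] and c₂ = [0, -4, 4].
Hence T = [2, -3] ⊗ [3, 1, 2] ⊗ [0, 1, 1] + [1, 0] ⊗ [3, -1, 3] ⊗ [0, -4, 4], so rank(T) ≤ 2.
These bounds meet, so rank(T) = 2.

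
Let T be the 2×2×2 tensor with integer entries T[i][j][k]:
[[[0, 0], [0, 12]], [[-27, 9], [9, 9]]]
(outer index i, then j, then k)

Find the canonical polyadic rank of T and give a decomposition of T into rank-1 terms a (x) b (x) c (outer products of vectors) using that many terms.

rank(T) = 2

Lower bound: the mode-3 unfolding of T (rows indexed by k, columns by (i,j) = (0,0), (0,1), (1,0), (1,1)) is [[0, 0, -27, 9], [0, 12, 9, 9]].
There the 2×2 minor on rows k ∈ {0, 1}, columns (i,j) ∈ {(0,1), (1,0)} is det [[0, -27], [12, 9]] = 324 ≠ 0, so this unfolding has rank ≥ 2; CP rank is at least every unfolding rank, so rank(T) ≥ 2. (This is only a lower bound: in general the CP rank may exceed every unfolding rank, so we still need to exhibit 2 rank-1 terms summing to T.)
Upper bound — finding two terms. Write S_k = T[:,:,k] for the frontal slices: S₀ = [[0, 0], [-27, 9]], S₁ = [[0, 12], [9, 9]].
If T = a₁ (x) b₁ (x) c₁ + a₂ (x) b₂ (x) c₂ then each S_k = c₁[k]·a₁b₁ᵀ + c₂[k]·a₂b₂ᵀ. S₀ and S₁ are linearly independent, so a₁b₁ᵀ and a₂b₂ᵀ must span the same plane of matrices: they are the rank-1 matrices of the form x·S₀ + y·S₁.
det(x·S₀ + y·S₁) is 324·xy − 108·y² = 108·(3·x − y)(y), vanishing at (x:y) = (1:3) and (1:0).
M₁ = S₀ + 3·S₁ = [[0, 36], [0, 36]] = 36·[1, 1][0, 1]ᵀ and M₂ = S₀ = [[0, 0], [-27, 9]] = (-9)·[0, 1][3, -1]ᵀ, so take a₁ = [1, 1], b₁ = [0, 1], a₂ = [0, 1], b₂ = [3, -1].
Each slice is an integer combination of E₁ = a₁b₁ᵀ and E₂ = a₂b₂ᵀ: S₀ = −9·E₂, S₁ = 12·E₁ + 3·E₂; reading off coefficients, c₁ = [0, 12] and c₂ = [-9, 3].
Hence T = [1, 1] (x) [0, 1] (x) [0, 12] + [0, 1] (x) [3, -1] (x) [-9, 3], so rank(T) ≤ 2.
These bounds meet, so rank(T) = 2.
Check entry T[1,0,1] = 9: (1)·(0)·(12) + (1)·(3)·(3) = 9.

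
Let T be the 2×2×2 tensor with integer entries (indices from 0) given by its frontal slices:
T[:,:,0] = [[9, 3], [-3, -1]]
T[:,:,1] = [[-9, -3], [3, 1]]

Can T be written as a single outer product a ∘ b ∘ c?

If T = a ∘ b ∘ c then every fibre of T is a multiple of the corresponding factor, so read the factors off the fibres through the nonzero entry T[0,0,0] = 9.
The mode-1 fibre T[:,0,0] = [9, -3] gives a = [3, -1] (primitive direction); the mode-2 fibre T[0,:,0] = [9, 3] gives b = [3, 1]; then c[k] = T[0,0,k] / (a[0]·b[0]) = [9, -9] / 9 = [1, -1].
Expanding [3, -1] ∘ [3, 1] ∘ [1, -1] reproduces all 8 entries of T, so T = [3, -1] ∘ [3, 1] ∘ [1, -1] and rank(T) ≤ 1.
Equivalently every frontal slice T[:,:,k] is c[k] times the rank-1 matrix [3, -1] ∘ [3, 1]. So T has rank 1 (it is nonzero).

Yes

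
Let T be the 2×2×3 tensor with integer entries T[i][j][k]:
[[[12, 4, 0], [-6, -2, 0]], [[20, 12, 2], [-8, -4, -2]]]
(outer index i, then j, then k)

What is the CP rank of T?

3

Lower bound: the mode-3 unfolding of T (rows indexed by k, columns by (i,j) = (0,0), (0,1), (1,0), (1,1)) is [[12, -6, 20, -8], [4, -2, 12, -4], [0, 0, 2, -2]].
There the 3×3 minor on rows k ∈ {0, 1, 2}, columns (i,j) ∈ {(0,0), (1,0), (1,1)} is det [[12, 20, -8], [4, 12, -4], [0, 2, -2]] = -96 ≠ 0, so this unfolding has rank ≥ 3; CP rank is at least every unfolding rank, so rank(T) ≥ 3. (This is only a lower bound: in general the CP rank may exceed every unfolding rank, so we still need to exhibit 3 rank-1 terms summing to T.)
Upper bound: T is a sum of 3 rank-1 terms, T = (0, 1) (x) (1, 0) (x) (4, 4, -2) + (1, 1) (x) (2, -1) (x) (4, 0, -2) + (1, 2) (x) (2, -1) (x) (2, 2, 2) (written with every a and b primitive with positive leading entry and the scale carried by c; CP decompositions are not unique, and this one is verified by expanding entrywise), so rank(T) ≤ 3.
These bounds meet, so rank(T) = 3.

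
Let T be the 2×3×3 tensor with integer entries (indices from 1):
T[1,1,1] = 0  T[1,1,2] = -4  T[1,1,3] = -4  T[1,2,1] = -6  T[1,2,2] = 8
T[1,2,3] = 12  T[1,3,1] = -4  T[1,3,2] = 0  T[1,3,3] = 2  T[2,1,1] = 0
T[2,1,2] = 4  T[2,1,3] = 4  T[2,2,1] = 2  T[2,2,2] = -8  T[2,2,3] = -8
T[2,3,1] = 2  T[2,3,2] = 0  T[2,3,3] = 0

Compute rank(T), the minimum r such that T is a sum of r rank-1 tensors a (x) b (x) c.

3

Lower bound: the mode-3 unfolding of T (rows indexed by k, columns by (i,j) = (1,1), (1,2), (1,3), (2,1), (2,2), (2,3)) is [[0, -6, -4, 0, 2, 2], [-4, 8, 0, 4, -8, 0], [-4, 12, 2, 4, -8, 0]].
There the 3×3 minor on rows k ∈ {1, 2, 3}, columns (i,j) ∈ {(1,1), (1,2), (1,3)} is det [[0, -6, -4], [-4, 8, 0], [-4, 12, 2]] = 16 ≠ 0, so this unfolding has rank ≥ 3; CP rank is at least every unfolding rank, so rank(T) ≥ 3. (Unfolding ranks only ever bound the CP rank from below — rank(T) can be strictly larger than all of them — so the matching upper bound has to come from an explicit 3-term decomposition.)
Upper bound: T is a sum of 3 rank-1 terms, T = (1, -1) (x) (1, -2, 0) (x) (2, -4, -4) + (1, -1) (x) (1, -1, 1) (x) (-2, 0, 0) + (1, 0) (x) (0, 2, 1) (x) (-2, 0, 2) (one valid choice — decompositions are not unique — normalised so each a, b is primitive with positive first nonzero entry; check it by expanding all entries), so rank(T) ≤ 3.
These bounds meet, so rank(T) = 3.
Check entry T[2,3,3] = 0: (-1)·(0)·(-4) + (-1)·(1)·(0) + (0)·(1)·(2) = 0.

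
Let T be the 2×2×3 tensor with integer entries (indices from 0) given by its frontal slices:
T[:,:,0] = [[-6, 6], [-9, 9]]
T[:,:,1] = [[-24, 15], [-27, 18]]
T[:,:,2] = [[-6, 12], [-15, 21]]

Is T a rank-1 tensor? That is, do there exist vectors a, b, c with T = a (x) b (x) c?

The mode-1 unfolding of T (rows indexed by i, columns by (j,k) = (0,0), (0,1), (0,2), (1,0), (1,1), (1,2)) is [[-6, -24, -6, 6, 15, 12], [-9, -27, -15, 9, 18, 21]].
There the 2×2 minor on rows i ∈ {0, 1}, columns (j,k) ∈ {(0,0), (0,1)} is det [[-6, -24], [-9, -27]] = -54 ≠ 0, so this unfolding has rank ≥ 2; CP rank is at least every unfolding rank, so rank(T) ≥ 2.
In particular rank(T) ≥ 2 > 1, so T is not rank-1.

No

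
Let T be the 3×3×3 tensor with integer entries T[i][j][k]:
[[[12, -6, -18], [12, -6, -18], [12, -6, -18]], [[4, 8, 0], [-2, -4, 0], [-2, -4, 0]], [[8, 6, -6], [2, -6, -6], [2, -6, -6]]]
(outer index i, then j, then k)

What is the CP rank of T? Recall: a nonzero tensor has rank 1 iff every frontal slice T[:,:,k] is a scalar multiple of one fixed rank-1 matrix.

2

Lower bound: the mode-1 unfolding of T (rows indexed by i, columns by (j,k) = (0,0), (0,1), (0,2), (1,0), (1,1), (1,2), (2,0), (2,1), (2,2)) is [[12, -6, -18, 12, -6, -18, 12, -6, -18], [4, 8, 0, -2, -4, 0, -2, -4, 0], [8, 6, -6, 2, -6, -6, 2, -6, -6]].
There the 2×2 minor on rows i ∈ {0, 1}, columns (j,k) ∈ {(0,0), (0,1)} is det [[12, -6], [4, 8]] = 120 ≠ 0, so this unfolding has rank ≥ 2; CP rank is at least every unfolding rank, so rank(T) ≥ 2. (This is only a lower bound: in general the CP rank may exceed every unfolding rank, so we still need to exhibit 2 rank-1 terms summing to T.)
Upper bound — finding two terms. Write S_k = T[:,:,k] for the frontal slices: S₀ = [[12, 12, 12], [4, -2, -2], [8, 2, 2]], S₁ = [[-6, -6, -6], [8, -4, -4], [6, -6, -6]], S₂ = [[-18, -18, -18], [0, 0, 0], [-6, -6, -6]].
If T = a₁ ⊗ b₁ ⊗ c₁ + a₂ ⊗ b₂ ⊗ c₂ then each S_k = c₁[k]·a₁b₁ᵀ + c₂[k]·a₂b₂ᵀ. S₀ and S₁ are linearly independent, so a₁b₁ᵀ and a₂b₂ᵀ must span the same plane of matrices: they are the rank-1 matrices of the form x·S₀ + y·S₁.
The 2×2 minor of x·S₀ + y·S₁ on rows {0,1}, columns {0,1} is −72·x² − 108·xy + 72·y² = (-36)·(x + 2·y)(2·x − y), vanishing at (x:y) = (2:-1) and (1:2).
M₁ = 2·S₀ − S₁ = [[30, 30, 30], [0, 0, 0], [10, 10, 10]] = 10·(3, 0, 1)(1, 1, 1)ᵀ and M₂ = S₀ + 2·S₁ = [[0, 0, 0], [20, -10, -10], [20, -10, -10]] = 10·(0, 1, 1)(2, -1, -1)ᵀ, so take a₁ = (3, 0, 1), b₁ = (1, 1, 1), a₂ = (0, 1, 1), b₂ = (2, -1, -1).
Each slice is an integer combination of E₁ = a₁b₁ᵀ and E₂ = a₂b₂ᵀ: S₀ = 4·E₁ + 2·E₂, S₁ = −2·E₁ + 4·E₂, S₂ = −6·E₁; reading off coefficients, c₁ = (4, -2, -6) and c₂ = (2, 4, 0).
Hence T = (3, 0, 1) ⊗ (1, 1, 1) ⊗ (4, -2, -6) + (0, 1, 1) ⊗ (2, -1, -1) ⊗ (2, 4, 0), so rank(T) ≤ 2.
These bounds meet, so rank(T) = 2.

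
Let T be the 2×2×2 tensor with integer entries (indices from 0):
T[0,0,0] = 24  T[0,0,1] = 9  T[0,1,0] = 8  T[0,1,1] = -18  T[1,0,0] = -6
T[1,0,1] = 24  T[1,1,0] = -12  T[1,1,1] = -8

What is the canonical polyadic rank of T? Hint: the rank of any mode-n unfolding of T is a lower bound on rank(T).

2

Lower bound: the mode-2 unfolding of T (rows indexed by j, columns by (i,k) = (0,0), (0,1), (1,0), (1,1)) is [[24, 9, -6, 24], [8, -18, -12, -8]].
There the 2×2 minor on rows j ∈ {0, 1}, columns (i,k) ∈ {(0,0), (0,1)} is det [[24, 9], [8, -18]] = -504 ≠ 0, so this unfolding has rank ≥ 2; CP rank is at least every unfolding rank, so rank(T) ≥ 2. (Flattening ranks never certify an upper bound on CP rank; for that we must actually write T with 2 rank-1 terms.)
Upper bound — finding two terms. Write S_k = T[:,:,k] for the frontal slices: S₀ = [[24, 8], [-6, -12]], S₁ = [[9, -18], [24, -8]].
If T = a₁ ⊗ b₁ ⊗ c₁ + a₂ ⊗ b₂ ⊗ c₂ then each S_k = c₁[k]·a₁b₁ᵀ + c₂[k]·a₂b₂ᵀ. S₀ and S₁ are linearly independent, so a₁b₁ᵀ and a₂b₂ᵀ must span the same plane of matrices: they are the rank-1 matrices of the form x·S₀ + y·S₁.
det(x·S₀ + y·S₁) is −240·x² − 600·xy + 360·y² = (-120)·(x + 3·y)(2·x − y), vanishing at (x:y) = (3:-1) and (1:2).
M₁ = 3·S₀ − S₁ = [[63, 42], [-42, -28]] = 7·(3, -2)(3, 2)ᵀ and M₂ = S₀ + 2·S₁ = [[42, -28], [42, -28]] = 14·(1, 1)(3, -2)ᵀ, so take a₁ = (3, -2), b₁ = (3, 2), a₂ = (1, 1), b₂ = (3, -2).
Each slice is an integer combination of E₁ = a₁b₁ᵀ and E₂ = a₂b₂ᵀ: S₀ = 2·E₁ + 2·E₂, S₁ = −E₁ + 6·E₂; reading off coefficients, c₁ = (2, -1) and c₂ = (2, 6).
Hence T = (3, -2) ⊗ (3, 2) ⊗ (2, -1) + (1, 1) ⊗ (3, -2) ⊗ (2, 6), so rank(T) ≤ 2.
These bounds meet, so rank(T) = 2.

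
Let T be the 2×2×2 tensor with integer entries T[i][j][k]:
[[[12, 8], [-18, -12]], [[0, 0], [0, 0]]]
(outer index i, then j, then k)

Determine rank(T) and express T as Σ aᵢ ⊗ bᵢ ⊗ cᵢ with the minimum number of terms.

rank(T) = 1

Lower bound: T ≠ 0 (e.g. T[0,0,0] = 12), so rank(T) ≥ 1.
Upper bound: the mode-1 fibre T[:,0,0] = [12, 0] gives a = [1, 0] (primitive direction); the mode-2 fibre T[0,:,0] = [12, -18] gives b = [2, -3]; then c[k] = T[0,0,k] / (a[0]·b[0]) = [12, 8] / 2 = [6, 4].
Expanding [1, 0] ⊗ [2, -3] ⊗ [6, 4] reproduces all 8 entries of T, so T = [1, 0] ⊗ [2, -3] ⊗ [6, 4] and rank(T) ≤ 1.
These bounds meet, so rank(T) = 1.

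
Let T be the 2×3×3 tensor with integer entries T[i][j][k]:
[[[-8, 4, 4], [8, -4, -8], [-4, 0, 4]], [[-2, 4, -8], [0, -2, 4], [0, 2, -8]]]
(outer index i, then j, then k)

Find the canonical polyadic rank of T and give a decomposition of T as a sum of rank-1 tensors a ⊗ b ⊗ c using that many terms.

rank(T) = 3

Lower bound: the mode-2 unfolding of T (rows indexed by j, columns by (i,k) = (0,0), (0,1), (0,2), (1,0), (1,1), (1,2)) is [[-8, 4, 4, -2, 4, -8], [8, -4, -8, 0, -2, 4], [-4, 0, 4, 0, 2, -8]].
There the 3×3 minor on rows j ∈ {0, 1, 2}, columns (i,k) ∈ {(0,0), (0,1), (0,2)} is det [[-8, 4, 4], [8, -4, -8], [-4, 0, 4]] = 64 ≠ 0, so this unfolding has rank ≥ 3; CP rank is at least every unfolding rank, so rank(T) ≥ 3. (Unfolding ranks only ever bound the CP rank from below — rank(T) can be strictly larger than all of them — so the matching upper bound has to come from an explicit 3-term decomposition.)
Upper bound: T is a sum of 3 rank-1 terms, T = (1, 1) ⊗ (1, 0, 1) ⊗ (-4, 4, -4) + (2, -1) ⊗ (1, -1, 1) ⊗ (-2, 0, 4) + (2, 1) ⊗ (0, 1, 1) ⊗ (2, -2, 0) (one valid choice — decompositions are not unique — normalised so each a, b is primitive with positive first nonzero entry; check it by expanding all entries), so rank(T) ≤ 3.
These bounds meet, so rank(T) = 3.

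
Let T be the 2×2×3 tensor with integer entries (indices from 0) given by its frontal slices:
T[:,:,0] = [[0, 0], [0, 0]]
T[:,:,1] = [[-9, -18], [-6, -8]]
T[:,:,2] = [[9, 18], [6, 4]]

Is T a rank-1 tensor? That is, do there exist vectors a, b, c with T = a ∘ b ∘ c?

No

The mode-2 unfolding of T (rows indexed by j, columns by (i,k) = (0,0), (0,1), (0,2), (1,0), (1,1), (1,2)) is [[0, -9, 9, 0, -6, 6], [0, -18, 18, 0, -8, 4]].
There the 2×2 minor on rows j ∈ {0, 1}, columns (i,k) ∈ {(0,1), (1,1)} is det [[-9, -6], [-18, -8]] = -36 ≠ 0, so this unfolding has rank ≥ 2; CP rank is at least every unfolding rank, so rank(T) ≥ 2.
In particular rank(T) ≥ 2 > 1, so T is not rank-1.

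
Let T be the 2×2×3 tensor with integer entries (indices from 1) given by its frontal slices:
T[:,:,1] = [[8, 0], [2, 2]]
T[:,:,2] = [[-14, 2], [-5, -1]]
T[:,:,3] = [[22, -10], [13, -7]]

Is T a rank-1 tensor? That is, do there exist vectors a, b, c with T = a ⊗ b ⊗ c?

No

The mode-2 unfolding of T (rows indexed by j, columns by (i,k) = (1,1), (1,2), (1,3), (2,1), (2,2), (2,3)) is [[8, -14, 22, 2, -5, 13], [0, 2, -10, 2, -1, -7]].
There the 2×2 minor on rows j ∈ {1, 2}, columns (i,k) ∈ {(1,1), (1,2)} is det [[8, -14], [0, 2]] = 16 ≠ 0, so this unfolding has rank ≥ 2; CP rank is at least every unfolding rank, so rank(T) ≥ 2.
In particular rank(T) ≥ 2 > 1, so T is not rank-1.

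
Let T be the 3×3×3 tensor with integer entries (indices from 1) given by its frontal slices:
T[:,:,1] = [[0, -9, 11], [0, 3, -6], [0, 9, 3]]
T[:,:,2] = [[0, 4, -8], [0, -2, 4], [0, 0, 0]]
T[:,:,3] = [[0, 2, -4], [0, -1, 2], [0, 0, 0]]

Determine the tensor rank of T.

2

Lower bound: the mode-2 unfolding of T (rows indexed by j, columns by (i,k) = (1,1), (1,2), (1,3), (2,1), (2,2), (2,3), (3,1), (3,2), (3,3)) is [[0, 0, 0, 0, 0, 0, 0, 0, 0], [-9, 4, 2, 3, -2, -1, 9, 0, 0], [11, -8, -4, -6, 4, 2, 3, 0, 0]].
There the 2×2 minor on rows j ∈ {2, 3}, columns (i,k) ∈ {(1,1), (1,2)} is det [[-9, 4], [11, -8]] = 28 ≠ 0, so this unfolding has rank ≥ 2; CP rank is at least every unfolding rank, so rank(T) ≥ 2. (Flattening ranks never certify an upper bound on CP rank; for that we must actually write T with 2 rank-1 terms.)
Upper bound — finding two terms. Write S_k = T[:,:,k] for the frontal slices: S₁ = [[0, -9, 11], [0, 3, -6], [0, 9, 3]], S₂ = [[0, 4, -8], [0, -2, 4], [0, 0, 0]], S₃ = [[0, 2, -4], [0, -1, 2], [0, 0, 0]].
If T = a₁ (x) b₁ (x) c₁ + a₂ (x) b₂ (x) c₂ then each S_k = c₁[k]·a₁b₁ᵀ + c₂[k]·a₂b₂ᵀ. S₁ and S₂ are linearly independent, so a₁b₁ᵀ and a₂b₂ᵀ must span the same plane of matrices: they are the rank-1 matrices of the form x·S₁ + y·S₂.
The 2×2 minor of x·S₁ + y·S₂ on rows {1,2}, columns {2,3} is 21·x² − 14·xy = 7·(3·x − 2·y)(x), vanishing at (x:y) = (2:3) and (0:1).
M₁ = 2·S₁ + 3·S₂ = [[0, -6, -2], [0, 0, 0], [0, 18, 6]] = (-2)·(1, 0, -3)(0, 3, 1)ᵀ and M₂ = S₂ = [[0, 4, -8], [0, -2, 4], [0, 0, 0]] = 2·(2, -1, 0)(0, 1, -2)ᵀ, so take a₁ = (1, 0, -3), b₁ = (0, 3, 1), a₂ = (2, -1, 0), b₂ = (0, 1, -2).
Each slice is an integer combination of E₁ = a₁b₁ᵀ and E₂ = a₂b₂ᵀ: S₁ = −E₁ − 3·E₂, S₂ = 2·E₂, S₃ = E₂; reading off coefficients, c₁ = (-1, 0, 0) and c₂ = (-3, 2, 1).
Hence T = (1, 0, -3) (x) (0, 3, 1) (x) (-1, 0, 0) + (2, -1, 0) (x) (0, 1, -2) (x) (-3, 2, 1), so rank(T) ≤ 2.
These bounds meet, so rank(T) = 2.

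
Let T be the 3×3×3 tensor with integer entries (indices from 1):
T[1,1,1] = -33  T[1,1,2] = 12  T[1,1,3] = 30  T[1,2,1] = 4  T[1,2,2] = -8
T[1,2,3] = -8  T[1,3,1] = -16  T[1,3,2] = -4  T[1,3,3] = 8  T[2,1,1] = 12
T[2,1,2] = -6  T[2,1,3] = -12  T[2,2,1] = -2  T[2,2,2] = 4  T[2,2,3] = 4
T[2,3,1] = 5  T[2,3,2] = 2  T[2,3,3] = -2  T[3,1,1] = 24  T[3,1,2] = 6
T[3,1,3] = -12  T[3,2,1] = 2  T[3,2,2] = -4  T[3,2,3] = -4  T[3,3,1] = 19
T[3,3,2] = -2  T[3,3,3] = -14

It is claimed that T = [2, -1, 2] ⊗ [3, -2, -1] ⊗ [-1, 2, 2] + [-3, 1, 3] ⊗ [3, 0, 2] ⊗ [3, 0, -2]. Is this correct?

Reconstruct entry (3,1,1) from the claimed factors: Σₗ aₗ[3]bₗ[1]cₗ[1] = (2)·(3)·(-1) + (3)·(3)·(3) = 21, but T[3,1,1] = 24. The claim is false.

No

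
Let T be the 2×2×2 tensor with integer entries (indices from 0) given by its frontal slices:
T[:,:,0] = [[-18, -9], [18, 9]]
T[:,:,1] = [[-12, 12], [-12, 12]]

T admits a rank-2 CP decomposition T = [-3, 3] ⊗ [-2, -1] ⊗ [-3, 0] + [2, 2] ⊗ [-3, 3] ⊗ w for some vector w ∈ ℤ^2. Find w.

Subtract the known terms from T to get the rank-1 residual R = [2, 2] ⊗ [-3, 3] ⊗ w, so R[i,j,k] = a[i]·b[j]·w[k]. Pick indices with nonzero a[0]·b[0] = (2)·(-3) = -6. Only the fibre through (0,0,·) is needed: R[0,0,:] = T[0,0,:] − Σₗ aₗ[0]bₗ[0]cₗ = [-18, -12] − (-3)·(-2)·[-3, 0] = [0, -12]. Then w[k] = R[0,0,k] / -6 for each k, giving w = [0, -12] / -6 = [0, 2].

w = [0, 2]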